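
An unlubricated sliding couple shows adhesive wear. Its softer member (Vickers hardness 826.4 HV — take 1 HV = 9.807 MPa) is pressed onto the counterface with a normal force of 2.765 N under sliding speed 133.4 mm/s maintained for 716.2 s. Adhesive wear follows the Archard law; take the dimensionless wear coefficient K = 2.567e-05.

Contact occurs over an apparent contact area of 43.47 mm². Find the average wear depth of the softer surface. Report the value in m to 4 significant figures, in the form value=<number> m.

value=1.925e-08 m

The intermediates are displayed rounded; all working math maintains full precision — rounded once at the end, at four significant digits.
Sliding speed v = 133.4 mm/s = 0.1334 m/s. Path length L = v·t = 0.1334 m/s × 716.2 s = 95.54 m.
Hardness H = 826.4 HV × 9.807 MPa/HV = 8105 MPa = 8.105e+09 Pa.
Contact area A = 43.47 mm² = 4.347e-05 m².
Restated in SI base units: W = 2.765 N, H = 8.105e+09 Pa, K = 2.567e-05.
Worn volume V = K·W·L/H = 2.567e-05 · 2.765 · 95.54 / 8.105e+09 = 8.367e-13 m³.
Depth h = V/A = 8.367e-13 / 4.347e-05 = 1.925e-08 m.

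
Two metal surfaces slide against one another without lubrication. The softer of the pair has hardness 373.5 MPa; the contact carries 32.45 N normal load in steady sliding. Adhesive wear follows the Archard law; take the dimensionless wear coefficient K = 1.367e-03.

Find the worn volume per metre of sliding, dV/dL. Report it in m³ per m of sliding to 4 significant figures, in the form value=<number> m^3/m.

value=1.188e-10 m^3/m

Intermediate values appear rounded. Each operation runs at full precision, and one last rounding: 4 significant digits.
Hardness H = 373.5 MPa = 3.735e+08 Pa.
In SI base units, W = 32.45 N, H = 3.735e+08 Pa, K = 1.367e-03.
The wear rate dV/dL = K·W/H (no L dependence): 1.367e-03 · 32.45 / 3.735e+08 = 1.188e-10 m³/m.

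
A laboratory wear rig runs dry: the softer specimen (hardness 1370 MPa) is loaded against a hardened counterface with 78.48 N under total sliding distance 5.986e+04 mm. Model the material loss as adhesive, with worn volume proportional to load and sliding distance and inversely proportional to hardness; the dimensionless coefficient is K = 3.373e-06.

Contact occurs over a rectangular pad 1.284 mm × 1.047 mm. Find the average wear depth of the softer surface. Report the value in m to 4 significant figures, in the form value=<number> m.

value=8.604e-06 m

The algebra runs at full precision — intermediate values are displayed rounded, and one last rounding to 4 significant digits.
Convert: The distance L = 5.986e+04 mm = 59.86 m.
Convert: Hardness H = 1370 MPa = 1.370e+09 Pa.
Convert: Pad sides 1.284 mm × 1.047 mm = 0.001284 m × 0.001047 m. Contact area A = 0.001284 m × 0.001047 m = 1.344e-06 m².
As SI base values: W = 78.48 N, H = 1.370e+09 Pa, K = 3.373e-06.
The Archard volume V = K·W·L/H = 3.373e-06 · 78.48 · 59.86 / 1.370e+09 = 1.157e-11 m³.
Depth of wear h = V/A = 1.157e-11 / 1.344e-06 = 8.604e-06 m.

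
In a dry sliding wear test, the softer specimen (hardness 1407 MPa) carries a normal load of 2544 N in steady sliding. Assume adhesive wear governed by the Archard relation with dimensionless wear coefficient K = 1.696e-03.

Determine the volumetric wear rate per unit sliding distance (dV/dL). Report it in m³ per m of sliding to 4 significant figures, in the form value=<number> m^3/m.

value=3.067e-09 m^3/m

All arithmetic keeps full float precision. Quoted intermediates are rounded. Rounded just once: 4 significant digits.
Hardness H = 1407 MPa = 1.407e+09 Pa.
Collected in SI base units: W = 2544 N, H = 1.407e+09 Pa, K = 1.696e-03.
Sliding wear rate dV/dL = K·W/H: 1.696e-03 · 2544 / 1.407e+09 = 3.067e-09 m³/m.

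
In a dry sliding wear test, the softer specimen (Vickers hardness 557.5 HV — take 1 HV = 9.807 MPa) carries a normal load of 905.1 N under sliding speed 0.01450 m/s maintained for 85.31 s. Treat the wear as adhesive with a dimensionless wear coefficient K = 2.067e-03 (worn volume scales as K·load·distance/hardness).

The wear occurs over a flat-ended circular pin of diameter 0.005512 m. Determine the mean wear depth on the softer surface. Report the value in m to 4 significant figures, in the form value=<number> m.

value=1.774e-05 m

All working math holds full precision, and the intermediates appear rounded. Rounded once at the end: four significant digits.
Distance covered L = v·t = 0.01450 m/s × 85.31 s = 1.237 m.
Hardness H = 557.5 HV × 9.807 MPa/HV = 5467 MPa = 5.467e+09 Pa.
Contact area A = π·d²/4 = π·(0.005512 m)²/4 = 2.386e-05 m².
Restated in SI base units: W = 905.1 N, H = 5.467e+09 Pa, K = 2.067e-03.
Wear volume V = K·W·L/H = 2.067e-03 · 905.1 · 1.237 / 5.467e+09 = 4.233e-10 m³.
Mean depth h = V/A = 4.233e-10 / 2.386e-05 = 1.774e-05 m.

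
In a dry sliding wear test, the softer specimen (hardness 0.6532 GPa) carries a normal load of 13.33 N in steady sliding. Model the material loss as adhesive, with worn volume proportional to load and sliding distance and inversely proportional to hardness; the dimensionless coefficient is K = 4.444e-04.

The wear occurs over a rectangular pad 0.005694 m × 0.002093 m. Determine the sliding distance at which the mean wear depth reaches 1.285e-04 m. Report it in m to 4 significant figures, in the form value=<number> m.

value=168.9 m

Every step maintains exact precision. Intermediate values are displayed rounded, and one last rounding: 4 significant figures.
Convert: Hardness H = 0.6532 GPa = 6.532e+08 Pa.
Convert: Contact area A = 0.005694 m × 0.002093 m = 1.192e-05 m².
SI base units throughout: W = 13.33 N, H = 6.532e+08 Pa, K = 4.444e-04.
Permissible volume V_lim = h_lim·A = 1.285e-04 · 1.192e-05 = 1.531e-09 m³.
Sliding life L = V_lim·H/(K·W) = 1.531e-09 · 6.532e+08 / (4.444e-04 · 13.33) = 168.9 m.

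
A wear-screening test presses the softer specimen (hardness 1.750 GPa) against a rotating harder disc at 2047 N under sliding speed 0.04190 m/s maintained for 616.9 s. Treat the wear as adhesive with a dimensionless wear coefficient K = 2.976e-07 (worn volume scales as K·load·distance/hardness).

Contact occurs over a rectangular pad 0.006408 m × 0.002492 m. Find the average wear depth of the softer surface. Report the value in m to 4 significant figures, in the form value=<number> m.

value=5.635e-07 m

The intermediates appear rounded, and all arithmetic keeps exact precision — a lone final rounding, at 4 significant figures.
Convert: The distance L = v·t = 0.04190 m/s × 616.9 s = 25.85 m.
Convert: Hardness H = 1.750 GPa = 1.750e+09 Pa.
Convert: Contact area A = 0.006408 m × 0.002492 m = 1.597e-05 m².
SI base units throughout: W = 2047 N, H = 1.750e+09 Pa, K = 2.976e-07.
Wear volume V = K·W·L/H = 2.976e-07 · 2047 · 25.85 / 1.750e+09 = 8.998e-12 m³.
Depth h = V/A = 8.998e-12 / 1.597e-05 = 5.635e-07 m.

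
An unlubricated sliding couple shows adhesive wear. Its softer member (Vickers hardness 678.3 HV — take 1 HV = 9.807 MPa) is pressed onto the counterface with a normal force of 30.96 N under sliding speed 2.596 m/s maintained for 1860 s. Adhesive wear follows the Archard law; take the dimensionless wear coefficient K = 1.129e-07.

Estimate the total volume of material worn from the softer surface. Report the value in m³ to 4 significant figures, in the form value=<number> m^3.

value=2.537e-12 m^3

The intermediates are printed rounded, and all arithmetic runs at full float precision; rounded just once, at 4 significant figures.
Convert: Sliding distance L = v·t = 2.596 m/s × 1860 s = 4829 m.
Convert: Hardness H = 678.3 HV × 9.807 MPa/HV = 6652 MPa = 6.652e+09 Pa.
In SI base units, W = 30.96 N, H = 6.652e+09 Pa, K = 1.129e-07.
Volume removed: V = K·W·L/H = 1.129e-07 · 30.96 · 4829 / 6.652e+09 = 2.537e-12 m³.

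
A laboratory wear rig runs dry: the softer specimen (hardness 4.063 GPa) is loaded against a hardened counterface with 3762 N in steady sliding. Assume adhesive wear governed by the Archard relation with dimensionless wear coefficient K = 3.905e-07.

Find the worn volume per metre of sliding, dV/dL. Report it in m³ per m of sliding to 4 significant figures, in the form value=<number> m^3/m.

The intermediates are displayed rounded — the computation holds full float precision, and a lone final rounding to 4 significant figures.
Convert: Hardness H = 4.063 GPa = 4.063e+09 Pa.
Restated in SI base units: W = 3762 N, H = 4.063e+09 Pa, K = 3.905e-07.
Wear rate dV/dL = K·W/H — distance-free: 3.905e-07 · 3762 / 4.063e+09 = 3.616e-13 m³/m.

value=3.616e-13 m^3/m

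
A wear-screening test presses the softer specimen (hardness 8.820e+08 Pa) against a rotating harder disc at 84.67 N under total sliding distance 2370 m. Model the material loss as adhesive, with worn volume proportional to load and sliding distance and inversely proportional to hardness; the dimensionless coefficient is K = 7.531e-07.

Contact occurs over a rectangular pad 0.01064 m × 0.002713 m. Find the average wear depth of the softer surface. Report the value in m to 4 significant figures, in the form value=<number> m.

value=5.936e-06 m

The intermediates appear rounded. The computation carries exact precision. Rounded once at the end: four significant figures.
Convert: Contact area A = 0.01064 m × 0.002713 m = 2.887e-05 m².
Collected in SI base units: W = 84.67 N, H = 8.820e+08 Pa, K = 7.531e-07.
By Archard's law, V = K·W·L/H = 7.531e-07 · 84.67 · 2370 / 8.820e+08 = 1.713e-10 m³.
Mean wear depth h = V/A = 1.713e-10 / 2.887e-05 = 5.936e-06 m.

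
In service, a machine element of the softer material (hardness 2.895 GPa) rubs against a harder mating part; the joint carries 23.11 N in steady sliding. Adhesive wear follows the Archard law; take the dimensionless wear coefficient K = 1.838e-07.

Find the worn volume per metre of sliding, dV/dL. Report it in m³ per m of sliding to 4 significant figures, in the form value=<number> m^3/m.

Intermediates are shown rounded. The algebra keeps exact precision, and rounded just once to 4 significant figures.
Hardness H = 2.895 GPa = 2.895e+09 Pa.
In SI base units: W = 23.11 N, H = 2.895e+09 Pa, K = 1.838e-07.
The wear rate dV/dL = K·W/H (independent of L): 1.838e-07 · 23.11 / 2.895e+09 = 1.467e-15 m³/m.

value=1.467e-15 m^3/m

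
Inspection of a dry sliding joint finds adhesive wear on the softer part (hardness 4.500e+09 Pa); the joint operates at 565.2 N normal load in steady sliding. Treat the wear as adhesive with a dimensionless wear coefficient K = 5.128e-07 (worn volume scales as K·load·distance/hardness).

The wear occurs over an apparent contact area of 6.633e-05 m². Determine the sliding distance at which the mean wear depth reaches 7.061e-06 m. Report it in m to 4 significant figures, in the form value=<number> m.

value=7272 m

The computation maintains exact precision — intermediates appear rounded — a lone final rounding to 4 significant digits.
As SI base values: W = 565.2 N, H = 4.500e+09 Pa, K = 5.128e-07.
At the depth limit, V_lim = h_lim·A = 7.061e-06 · 6.633e-05 = 4.684e-10 m³.
Inverting, life L = V_lim·H/(K·W) = 4.684e-10 · 4.500e+09 / (5.128e-07 · 565.2) = 7272 m.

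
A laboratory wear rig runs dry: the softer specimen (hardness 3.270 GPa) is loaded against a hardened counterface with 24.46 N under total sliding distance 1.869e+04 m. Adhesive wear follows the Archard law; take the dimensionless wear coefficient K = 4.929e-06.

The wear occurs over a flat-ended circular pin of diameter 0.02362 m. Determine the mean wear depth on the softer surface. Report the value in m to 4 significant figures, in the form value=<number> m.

Each operation runs at full float precision. Intermediates are displayed rounded — a lone final rounding to 4 significant figures.
Convert: Hardness H = 3.270 GPa = 3.270e+09 Pa.
Convert: Contact area A = π·d²/4 = π·(0.02362 m)²/4 = 4.382e-04 m².
In SI base units, W = 24.46 N, H = 3.270e+09 Pa, K = 4.929e-06.
Archard relation: V = K·W·L/H = 4.929e-06 · 24.46 · 1.869e+04 / 3.270e+09 = 6.891e-10 m³.
Depth h = V/A = 6.891e-10 / 4.382e-04 = 1.573e-06 m.

value=1.573e-06 m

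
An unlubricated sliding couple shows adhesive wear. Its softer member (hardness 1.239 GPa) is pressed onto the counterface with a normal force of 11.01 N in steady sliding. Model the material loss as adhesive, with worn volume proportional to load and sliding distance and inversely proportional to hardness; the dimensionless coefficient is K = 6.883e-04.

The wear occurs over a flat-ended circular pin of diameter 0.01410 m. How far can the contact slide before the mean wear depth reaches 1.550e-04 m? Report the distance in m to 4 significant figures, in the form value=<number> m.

value=3957 m

Intermediates are printed rounded — all arithmetic keeps full precision — one final rounding to 4 significant figures.
Hardness H = 1.239 GPa = 1.239e+09 Pa.
Contact area A = π·d²/4 = π·(0.01410 m)²/4 = 1.561e-04 m².
Collected in SI base units: W = 11.01 N, H = 1.239e+09 Pa, K = 6.883e-04.
Permissible volume V_lim = h_lim·A = 1.550e-04 · 1.561e-04 = 2.420e-08 m³.
Thus life L = V_lim·H/(K·W) = 2.420e-08 · 1.239e+09 / (6.883e-04 · 11.01) = 3957 m.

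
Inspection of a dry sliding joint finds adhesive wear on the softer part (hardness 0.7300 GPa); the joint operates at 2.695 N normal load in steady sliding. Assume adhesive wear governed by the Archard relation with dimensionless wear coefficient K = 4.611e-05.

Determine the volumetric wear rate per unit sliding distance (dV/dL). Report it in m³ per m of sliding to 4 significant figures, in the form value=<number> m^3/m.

value=1.702e-13 m^3/m

Intermediates are displayed rounded. The computation carries full precision. Rounded just once: four significant digits.
Convert: Hardness H = 0.7300 GPa = 7.300e+08 Pa.
SI base units throughout: W = 2.695 N, H = 7.300e+08 Pa, K = 4.611e-05.
Sliding wear rate dV/dL = K·W/H: 4.611e-05 · 2.695 / 7.300e+08 = 1.702e-13 m³/m.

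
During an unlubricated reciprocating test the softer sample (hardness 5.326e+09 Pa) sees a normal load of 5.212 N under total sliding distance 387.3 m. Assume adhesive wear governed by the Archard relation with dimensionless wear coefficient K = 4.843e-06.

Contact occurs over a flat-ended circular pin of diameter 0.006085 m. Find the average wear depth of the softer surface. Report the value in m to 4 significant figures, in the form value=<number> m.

value=6.312e-08 m

The intermediates are shown rounded. Every step runs at full precision. Rounded just once, at 4 significant digits.
Convert: Contact area A = π·d²/4 = π·(0.006085 m)²/4 = 2.908e-05 m².
Expressed in SI base units: W = 5.212 N, H = 5.326e+09 Pa, K = 4.843e-06.
Volume removed: V = K·W·L/H = 4.843e-06 · 5.212 · 387.3 / 5.326e+09 = 1.836e-12 m³.
Mean depth h = V/A = 1.836e-12 / 2.908e-05 = 6.312e-08 m.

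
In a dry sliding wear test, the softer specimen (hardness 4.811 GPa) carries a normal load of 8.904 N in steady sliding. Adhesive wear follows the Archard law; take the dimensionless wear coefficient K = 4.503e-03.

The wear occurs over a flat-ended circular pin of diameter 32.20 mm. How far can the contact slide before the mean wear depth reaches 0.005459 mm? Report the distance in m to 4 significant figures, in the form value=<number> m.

value=533.4 m

The intermediates are displayed rounded; all arithmetic maintains full precision, and one final rounding to 4 significant figures.
Hardness H = 4.811 GPa = 4.811e+09 Pa.
Pin diameter d = 32.20 mm = 0.03220 m. Contact area A = π·d²/4 = π·(0.03220 m)²/4 = 8.143e-04 m².
Depth limit h_lim = 0.005459 mm = 5.459e-06 m.
In SI base units: W = 8.904 N, H = 4.811e+09 Pa, K = 4.503e-03.
Limit volume V_lim = h_lim·A = 5.459e-06 · 8.143e-04 = 4.445e-09 m³.
Thus life L = V_lim·H/(K·W) = 4.445e-09 · 4.811e+09 / (4.503e-03 · 8.904) = 533.4 m.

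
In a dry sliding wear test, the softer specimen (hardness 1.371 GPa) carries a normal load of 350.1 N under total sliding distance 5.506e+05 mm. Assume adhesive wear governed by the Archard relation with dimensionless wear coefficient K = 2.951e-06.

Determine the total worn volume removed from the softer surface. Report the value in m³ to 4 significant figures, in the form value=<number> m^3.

Intermediate values are printed rounded, and the computation keeps full precision; a single final rounding: 4 significant figures.
Convert: The distance L = 5.506e+05 mm = 550.6 m.
Convert: Hardness H = 1.371 GPa = 1.371e+09 Pa.
Collected in SI base units: W = 350.1 N, H = 1.371e+09 Pa, K = 2.951e-06.
The Archard volume V = K·W·L/H = 2.951e-06 · 350.1 · 550.6 / 1.371e+09 = 4.149e-10 m³.

value=4.149e-10 m^3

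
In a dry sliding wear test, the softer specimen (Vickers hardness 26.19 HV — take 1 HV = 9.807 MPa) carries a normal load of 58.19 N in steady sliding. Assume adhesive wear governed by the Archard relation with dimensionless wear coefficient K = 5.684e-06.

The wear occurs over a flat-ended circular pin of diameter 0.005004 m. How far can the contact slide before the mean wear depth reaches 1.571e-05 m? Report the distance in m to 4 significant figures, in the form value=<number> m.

Printed values are rounded — the computation runs at full precision — a lone final rounding: 4 significant figures.
Hardness H = 26.19 HV × 9.807 MPa/HV = 256.8 MPa = 2.568e+08 Pa.
Contact area A = π·d²/4 = π·(0.005004 m)²/4 = 1.967e-05 m².
In SI base units: W = 58.19 N, H = 2.568e+08 Pa, K = 5.684e-06.
Wearable volume V_lim = h_lim·A = 1.571e-05 · 1.967e-05 = 3.090e-10 m³.
Inverting, life L = V_lim·H/(K·W) = 3.090e-10 · 2.568e+08 / (5.684e-06 · 58.19) = 239.9 m.

value=239.9 m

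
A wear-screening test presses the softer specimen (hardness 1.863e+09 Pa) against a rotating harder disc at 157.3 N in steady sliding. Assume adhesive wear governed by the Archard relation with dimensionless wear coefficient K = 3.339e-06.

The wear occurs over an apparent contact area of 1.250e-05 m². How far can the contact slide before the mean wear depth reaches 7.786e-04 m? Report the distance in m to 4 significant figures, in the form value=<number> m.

The algebra holds full precision, and intermediate values are printed rounded. Rounded once at the end, at 4 significant figures.
Collected in SI base units: W = 157.3 N, H = 1.863e+09 Pa, K = 3.339e-06.
Allowed volume V_lim = h_lim·A = 7.786e-04 · 1.250e-05 = 9.732e-09 m³.
Inverting, life L = V_lim·H/(K·W) = 9.732e-09 · 1.863e+09 / (3.339e-06 · 157.3) = 3.452e+04 m.

value=3.452e+04 m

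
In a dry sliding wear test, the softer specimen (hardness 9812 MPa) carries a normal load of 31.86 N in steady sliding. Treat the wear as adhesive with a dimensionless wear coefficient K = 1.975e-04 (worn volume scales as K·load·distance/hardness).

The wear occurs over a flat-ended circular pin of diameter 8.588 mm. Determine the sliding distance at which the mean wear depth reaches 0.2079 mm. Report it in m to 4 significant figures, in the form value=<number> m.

value=1.878e+04 m

Intermediate values are displayed rounded, and each operation keeps full float precision. Rounded just once, at four significant digits.
Convert: Hardness H = 9812 MPa = 9.812e+09 Pa.
Convert: Pin diameter d = 8.588 mm = 0.008588 m. Contact area A = π·d²/4 = π·(0.008588 m)²/4 = 5.793e-05 m².
Convert: Depth limit h_lim = 0.2079 mm = 2.079e-04 m.
As SI base values: W = 31.86 N, H = 9.812e+09 Pa, K = 1.975e-04.
Volume at the limit: V_lim = h_lim·A = 2.079e-04 · 5.793e-05 = 1.204e-08 m³.
Thus life L = V_lim·H/(K·W) = 1.204e-08 · 9.812e+09 / (1.975e-04 · 31.86) = 1.878e+04 m.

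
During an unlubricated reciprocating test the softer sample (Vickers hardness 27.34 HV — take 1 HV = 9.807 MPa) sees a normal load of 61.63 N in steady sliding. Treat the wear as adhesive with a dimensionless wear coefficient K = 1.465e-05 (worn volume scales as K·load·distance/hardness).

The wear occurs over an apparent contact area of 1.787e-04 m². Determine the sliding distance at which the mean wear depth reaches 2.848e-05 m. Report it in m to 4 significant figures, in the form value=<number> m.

value=1511 m

The intermediates are printed rounded. Every step keeps full float precision; rounded once at the end, at four significant digits.
Hardness H = 27.34 HV × 9.807 MPa/HV = 268.1 MPa = 2.681e+08 Pa.
Expressed in SI base units: W = 61.63 N, H = 2.681e+08 Pa, K = 1.465e-05.
Permissible volume V_lim = h_lim·A = 2.848e-05 · 1.787e-04 = 5.089e-09 m³.
Inverting, life L = V_lim·H/(K·W) = 5.089e-09 · 2.681e+08 / (1.465e-05 · 61.63) = 1511 m.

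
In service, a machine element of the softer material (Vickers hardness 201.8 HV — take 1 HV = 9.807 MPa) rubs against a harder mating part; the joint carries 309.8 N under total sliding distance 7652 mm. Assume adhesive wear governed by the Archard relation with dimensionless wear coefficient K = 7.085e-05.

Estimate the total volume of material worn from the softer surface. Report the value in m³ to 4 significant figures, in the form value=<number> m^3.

The intermediates are shown rounded, and every step runs at full precision. Rounded just once, at four significant figures.
Convert: Total distance L = 7652 mm = 7.652 m.
Convert: Hardness H = 201.8 HV × 9.807 MPa/HV = 1979 MPa = 1.979e+09 Pa.
In SI base units, W = 309.8 N, H = 1.979e+09 Pa, K = 7.085e-05.
By Archard's law, V = K·W·L/H = 7.085e-05 · 309.8 · 7.652 / 1.979e+09 = 8.487e-11 m³.

value=8.487e-11 m^3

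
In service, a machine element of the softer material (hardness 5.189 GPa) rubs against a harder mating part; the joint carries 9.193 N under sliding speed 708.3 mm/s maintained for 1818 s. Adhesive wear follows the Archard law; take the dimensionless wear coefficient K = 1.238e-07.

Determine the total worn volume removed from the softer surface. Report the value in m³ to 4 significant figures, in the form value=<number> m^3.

Intermediates are displayed rounded — each operation keeps exact precision. Rounded once at the end, at 4 significant figures.
Sliding speed v = 708.3 mm/s = 0.7083 m/s. Path length L = v·t = 0.7083 m/s × 1818 s = 1288 m.
Hardness H = 5.189 GPa = 5.189e+09 Pa.
In SI base units: W = 9.193 N, H = 5.189e+09 Pa, K = 1.238e-07.
By Archard's law, V = K·W·L/H = 1.238e-07 · 9.193 · 1288 / 5.189e+09 = 2.824e-13 m³.

value=2.824e-13 m^3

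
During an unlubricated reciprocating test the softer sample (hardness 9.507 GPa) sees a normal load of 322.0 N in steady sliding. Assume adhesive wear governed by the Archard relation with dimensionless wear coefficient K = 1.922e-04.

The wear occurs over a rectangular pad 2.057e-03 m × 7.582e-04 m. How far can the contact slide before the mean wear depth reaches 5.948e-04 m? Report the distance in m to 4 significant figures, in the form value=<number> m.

value=142.5 m

The computation holds full precision — shown intermediates are rounded; a lone final rounding: four significant figures.
Convert: Hardness H = 9.507 GPa = 9.507e+09 Pa.
Convert: Contact area A = 2.057e-03 m × 7.582e-04 m = 1.560e-06 m².
In SI base units: W = 322.0 N, H = 9.507e+09 Pa, K = 1.922e-04.
Volume at the limit: V_lim = h_lim·A = 5.948e-04 · 1.560e-06 = 9.277e-10 m³.
Thus life L = V_lim·H/(K·W) = 9.277e-10 · 9.507e+09 / (1.922e-04 · 322.0) = 142.5 m.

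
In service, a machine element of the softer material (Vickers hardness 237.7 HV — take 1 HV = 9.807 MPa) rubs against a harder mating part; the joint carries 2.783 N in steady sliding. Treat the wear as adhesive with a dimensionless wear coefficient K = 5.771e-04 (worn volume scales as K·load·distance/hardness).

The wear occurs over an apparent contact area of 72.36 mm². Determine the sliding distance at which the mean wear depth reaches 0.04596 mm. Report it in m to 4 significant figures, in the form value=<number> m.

Intermediates are printed rounded, and each operation maintains exact precision; rounded just once to 4 significant figures.
Hardness H = 237.7 HV × 9.807 MPa/HV = 2331 MPa = 2.331e+09 Pa.
Contact area A = 72.36 mm² = 7.236e-05 m².
Depth limit h_lim = 0.04596 mm = 4.596e-05 m.
Working in SI base units: W = 2.783 N, H = 2.331e+09 Pa, K = 5.771e-04.
Allowed volume V_lim = h_lim·A = 4.596e-05 · 7.236e-05 = 3.326e-09 m³.
Life L = V_lim·H/(K·W) = 3.326e-09 · 2.331e+09 / (5.771e-04 · 2.783) = 4827 m.

value=4827 m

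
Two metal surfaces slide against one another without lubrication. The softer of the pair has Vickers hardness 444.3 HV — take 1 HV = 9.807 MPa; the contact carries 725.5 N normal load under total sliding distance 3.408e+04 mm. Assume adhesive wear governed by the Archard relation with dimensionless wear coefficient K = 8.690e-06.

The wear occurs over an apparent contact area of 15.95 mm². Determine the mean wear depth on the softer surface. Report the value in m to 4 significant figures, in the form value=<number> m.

value=3.092e-06 m

Intermediates are displayed rounded, and the algebra holds full precision, and rounded just once, at 4 significant digits.
Convert: Distance covered L = 3.408e+04 mm = 34.08 m.
Convert: Hardness H = 444.3 HV × 9.807 MPa/HV = 4357 MPa = 4.357e+09 Pa.
Convert: Contact area A = 15.95 mm² = 1.595e-05 m².
In SI base units, W = 725.5 N, H = 4.357e+09 Pa, K = 8.690e-06.
The Archard volume V = K·W·L/H = 8.690e-06 · 725.5 · 34.08 / 4.357e+09 = 4.931e-11 m³.
Mean wear depth h = V/A = 4.931e-11 / 1.595e-05 = 3.092e-06 m.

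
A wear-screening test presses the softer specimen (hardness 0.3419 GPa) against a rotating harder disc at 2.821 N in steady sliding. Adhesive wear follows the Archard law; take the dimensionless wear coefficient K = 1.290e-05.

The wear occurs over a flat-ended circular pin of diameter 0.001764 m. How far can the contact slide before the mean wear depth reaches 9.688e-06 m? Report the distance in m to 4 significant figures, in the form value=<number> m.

Each operation carries exact precision, and printed values are rounded; a lone final rounding to 4 significant figures.
Convert: Hardness H = 0.3419 GPa = 3.419e+08 Pa.
Convert: Contact area A = π·d²/4 = π·(0.001764 m)²/4 = 2.444e-06 m².
In SI base units: W = 2.821 N, H = 3.419e+08 Pa, K = 1.290e-05.
Permissible volume V_lim = h_lim·A = 9.688e-06 · 2.444e-06 = 2.368e-11 m³.
Thus life L = V_lim·H/(K·W) = 2.368e-11 · 3.419e+08 / (1.290e-05 · 2.821) = 222.4 m.

value=222.4 m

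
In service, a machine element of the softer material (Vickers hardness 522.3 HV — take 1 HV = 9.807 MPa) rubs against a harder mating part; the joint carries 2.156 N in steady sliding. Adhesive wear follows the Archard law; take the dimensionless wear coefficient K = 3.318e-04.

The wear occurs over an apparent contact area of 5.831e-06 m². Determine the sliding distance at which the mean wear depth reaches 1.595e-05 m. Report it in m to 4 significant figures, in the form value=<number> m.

Every step carries full float precision. Shown intermediates are rounded, and a single final rounding to four significant digits.
Convert: Hardness H = 522.3 HV × 9.807 MPa/HV = 5122 MPa = 5.122e+09 Pa.
Expressed in SI base units: W = 2.156 N, H = 5.122e+09 Pa, K = 3.318e-04.
At the depth limit, V_lim = h_lim·A = 1.595e-05 · 5.831e-06 = 9.300e-11 m³.
Inverting, life L = V_lim·H/(K·W) = 9.300e-11 · 5.122e+09 / (3.318e-04 · 2.156) = 665.9 m.

value=665.9 m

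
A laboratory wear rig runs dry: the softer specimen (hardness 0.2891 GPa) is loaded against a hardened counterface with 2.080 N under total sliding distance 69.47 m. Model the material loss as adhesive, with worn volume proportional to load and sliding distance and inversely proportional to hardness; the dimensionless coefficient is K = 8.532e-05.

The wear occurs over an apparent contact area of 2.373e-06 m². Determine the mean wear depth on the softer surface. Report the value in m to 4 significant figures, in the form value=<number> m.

value=1.797e-05 m

Each operation runs at full precision; displayed values are rounded. Rounded just once to 4 significant digits.
Hardness H = 0.2891 GPa = 2.891e+08 Pa.
Restated in SI base units: W = 2.080 N, H = 2.891e+08 Pa, K = 8.532e-05.
Archard relation: V = K·W·L/H = 8.532e-05 · 2.080 · 69.47 / 2.891e+08 = 4.264e-11 m³.
Mean wear depth h = V/A = 4.264e-11 / 2.373e-06 = 1.797e-05 m.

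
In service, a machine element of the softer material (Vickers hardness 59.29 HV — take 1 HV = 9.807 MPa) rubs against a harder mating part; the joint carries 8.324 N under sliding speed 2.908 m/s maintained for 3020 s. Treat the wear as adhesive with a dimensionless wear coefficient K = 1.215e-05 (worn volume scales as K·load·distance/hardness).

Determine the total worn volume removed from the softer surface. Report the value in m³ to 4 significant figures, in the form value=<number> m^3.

Intermediate values are displayed rounded — all working math keeps full precision, and one final rounding: four significant digits.
Convert: The distance L = v·t = 2.908 m/s × 3020 s = 8782 m.
Convert: Hardness H = 59.29 HV × 9.807 MPa/HV = 581.5 MPa = 5.815e+08 Pa.
SI base units throughout: W = 8.324 N, H = 5.815e+08 Pa, K = 1.215e-05.
By Archard's law, V = K·W·L/H = 1.215e-05 · 8.324 · 8782 / 5.815e+08 = 1.528e-09 m³.

value=1.528e-09 m^3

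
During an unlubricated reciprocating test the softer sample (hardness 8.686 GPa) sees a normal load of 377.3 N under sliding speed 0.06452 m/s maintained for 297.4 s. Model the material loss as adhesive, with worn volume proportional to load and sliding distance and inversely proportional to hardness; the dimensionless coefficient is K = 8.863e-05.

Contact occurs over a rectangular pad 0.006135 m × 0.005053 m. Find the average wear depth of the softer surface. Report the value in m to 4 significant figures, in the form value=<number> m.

Intermediate values appear rounded. Each operation holds exact precision; one last rounding to 4 significant figures.
Convert: Distance covered L = v·t = 0.06452 m/s × 297.4 s = 19.19 m.
Convert: Hardness H = 8.686 GPa = 8.686e+09 Pa.
Convert: Contact area A = 0.006135 m × 0.005053 m = 3.100e-05 m².
As SI base values: W = 377.3 N, H = 8.686e+09 Pa, K = 8.863e-05.
Worn volume V = K·W·L/H = 8.863e-05 · 377.3 · 19.19 / 8.686e+09 = 7.387e-11 m³.
Depth h = V/A = 7.387e-11 / 3.100e-05 = 2.383e-06 m.

value=2.383e-06 m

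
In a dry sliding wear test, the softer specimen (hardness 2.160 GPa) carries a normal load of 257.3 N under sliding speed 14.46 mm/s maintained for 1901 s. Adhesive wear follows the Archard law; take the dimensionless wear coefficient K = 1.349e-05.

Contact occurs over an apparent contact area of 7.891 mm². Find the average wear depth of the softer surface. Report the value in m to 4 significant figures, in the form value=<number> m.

value=5.598e-06 m

The algebra holds exact precision. The intermediates are displayed rounded; a lone final rounding, at four significant digits.
Sliding speed v = 14.46 mm/s = 0.01446 m/s. Distance L = v·t = 0.01446 m/s × 1901 s = 27.49 m.
Hardness H = 2.160 GPa = 2.160e+09 Pa.
Contact area A = 7.891 mm² = 7.891e-06 m².
In SI base units, W = 257.3 N, H = 2.160e+09 Pa, K = 1.349e-05.
Wear volume V = K·W·L/H = 1.349e-05 · 257.3 · 27.49 / 2.160e+09 = 4.417e-11 m³.
Wear depth h = V/A = 4.417e-11 / 7.891e-06 = 5.598e-06 m.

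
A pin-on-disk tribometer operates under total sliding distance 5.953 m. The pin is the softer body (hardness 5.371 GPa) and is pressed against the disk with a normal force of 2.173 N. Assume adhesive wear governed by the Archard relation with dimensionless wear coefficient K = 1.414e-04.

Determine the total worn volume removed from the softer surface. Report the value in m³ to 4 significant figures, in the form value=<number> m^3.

Quoted intermediates are rounded — the computation carries exact precision — a single final rounding, at four significant digits.
Convert: Hardness H = 5.371 GPa = 5.371e+09 Pa.
Restated in SI base units: W = 2.173 N, H = 5.371e+09 Pa, K = 1.414e-04.
The Archard volume V = K·W·L/H = 1.414e-04 · 2.173 · 5.953 / 5.371e+09 = 3.406e-13 m³.

value=3.406e-13 m^3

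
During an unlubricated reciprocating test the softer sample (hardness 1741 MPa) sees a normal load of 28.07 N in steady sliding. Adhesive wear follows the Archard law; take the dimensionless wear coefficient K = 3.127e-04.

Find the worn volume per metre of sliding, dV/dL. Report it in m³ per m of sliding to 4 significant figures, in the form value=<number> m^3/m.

Displayed values are rounded — each operation runs at full float precision; a single final rounding: four significant figures.
Hardness H = 1741 MPa = 1.741e+09 Pa.
SI base units throughout: W = 28.07 N, H = 1.741e+09 Pa, K = 3.127e-04.
Wear rate dV/dL = K·W/H (no L dependence): 3.127e-04 · 28.07 / 1.741e+09 = 5.042e-12 m³/m.

value=5.042e-12 m^3/m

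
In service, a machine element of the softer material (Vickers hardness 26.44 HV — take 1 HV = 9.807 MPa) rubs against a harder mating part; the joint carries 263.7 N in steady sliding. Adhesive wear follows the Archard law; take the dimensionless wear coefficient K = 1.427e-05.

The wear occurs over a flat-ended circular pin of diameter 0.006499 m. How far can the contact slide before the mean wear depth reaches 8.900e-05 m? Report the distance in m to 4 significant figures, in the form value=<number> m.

value=203.4 m

The intermediates appear rounded — each operation runs at exact precision. Rounded just once: four significant digits.
Convert: Hardness H = 26.44 HV × 9.807 MPa/HV = 259.3 MPa = 2.593e+08 Pa.
Convert: Contact area A = π·d²/4 = π·(0.006499 m)²/4 = 3.317e-05 m².
In SI base units: W = 263.7 N, H = 2.593e+08 Pa, K = 1.427e-05.
At the depth limit, V_lim = h_lim·A = 8.900e-05 · 3.317e-05 = 2.952e-09 m³.
Life L = V_lim·H/(K·W) = 2.952e-09 · 2.593e+08 / (1.427e-05 · 263.7) = 203.4 m.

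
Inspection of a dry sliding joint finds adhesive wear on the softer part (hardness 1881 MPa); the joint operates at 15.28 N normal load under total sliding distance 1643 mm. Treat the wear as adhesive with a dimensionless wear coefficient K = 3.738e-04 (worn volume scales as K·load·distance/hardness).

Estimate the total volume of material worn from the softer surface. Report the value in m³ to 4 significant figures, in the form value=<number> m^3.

Intermediates are shown rounded, and all working math keeps exact precision; rounded just once, at four significant figures.
Convert: Total distance L = 1643 mm = 1.643 m.
Convert: Hardness H = 1881 MPa = 1.881e+09 Pa.
Restated in SI base units: W = 15.28 N, H = 1.881e+09 Pa, K = 3.738e-04.
Archard volume V = K·W·L/H = 3.738e-04 · 15.28 · 1.643 / 1.881e+09 = 4.989e-12 m³.

value=4.989e-12 m^3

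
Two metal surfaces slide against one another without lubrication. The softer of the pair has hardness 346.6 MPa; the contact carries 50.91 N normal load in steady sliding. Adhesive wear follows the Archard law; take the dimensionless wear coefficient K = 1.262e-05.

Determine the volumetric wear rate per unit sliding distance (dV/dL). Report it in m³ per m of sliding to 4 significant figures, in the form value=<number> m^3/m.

The intermediates are displayed rounded — each operation holds exact precision. Rounded once at the end: 4 significant figures.
Hardness H = 346.6 MPa = 3.466e+08 Pa.
SI base units throughout: W = 50.91 N, H = 3.466e+08 Pa, K = 1.262e-05.
Volumetric rate dV/dL = K·W/H (independent of L): 1.262e-05 · 50.91 / 3.466e+08 = 1.854e-12 m³/m.

value=1.854e-12 m^3/m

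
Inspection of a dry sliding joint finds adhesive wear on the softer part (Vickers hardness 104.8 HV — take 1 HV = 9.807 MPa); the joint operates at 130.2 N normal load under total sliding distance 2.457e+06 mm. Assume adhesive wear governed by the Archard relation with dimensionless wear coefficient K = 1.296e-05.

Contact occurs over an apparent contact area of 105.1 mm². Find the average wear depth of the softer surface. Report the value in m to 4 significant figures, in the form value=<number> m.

value=3.838e-05 m

Intermediates appear rounded; every step maintains exact precision; a single final rounding to four significant digits.
Path length L = 2.457e+06 mm = 2457 m.
Hardness H = 104.8 HV × 9.807 MPa/HV = 1028 MPa = 1.028e+09 Pa.
Contact area A = 105.1 mm² = 1.051e-04 m².
Working in SI base units: W = 130.2 N, H = 1.028e+09 Pa, K = 1.296e-05.
Wear volume V = K·W·L/H = 1.296e-05 · 130.2 · 2457 / 1.028e+09 = 4.034e-09 m³.
Mean depth h = V/A = 4.034e-09 / 1.051e-04 = 3.838e-05 m.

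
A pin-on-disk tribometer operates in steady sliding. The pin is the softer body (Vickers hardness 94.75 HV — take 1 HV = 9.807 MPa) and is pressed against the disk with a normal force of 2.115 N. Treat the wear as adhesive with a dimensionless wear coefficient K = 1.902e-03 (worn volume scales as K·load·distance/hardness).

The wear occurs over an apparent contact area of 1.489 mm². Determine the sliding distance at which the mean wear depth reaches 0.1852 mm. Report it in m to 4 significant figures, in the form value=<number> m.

value=63.70 m

All working math keeps full float precision; the intermediates are printed rounded — a lone final rounding: 4 significant figures.
Convert: Hardness H = 94.75 HV × 9.807 MPa/HV = 929.2 MPa = 9.292e+08 Pa.
Convert: Contact area A = 1.489 mm² = 1.489e-06 m².
Convert: Depth limit h_lim = 0.1852 mm = 1.852e-04 m.
Working in SI base units: W = 2.115 N, H = 9.292e+08 Pa, K = 1.902e-03.
Permissible volume V_lim = h_lim·A = 1.852e-04 · 1.489e-06 = 2.758e-10 m³.
Life L = V_lim·H/(K·W) = 2.758e-10 · 9.292e+08 / (1.902e-03 · 2.115) = 63.70 m.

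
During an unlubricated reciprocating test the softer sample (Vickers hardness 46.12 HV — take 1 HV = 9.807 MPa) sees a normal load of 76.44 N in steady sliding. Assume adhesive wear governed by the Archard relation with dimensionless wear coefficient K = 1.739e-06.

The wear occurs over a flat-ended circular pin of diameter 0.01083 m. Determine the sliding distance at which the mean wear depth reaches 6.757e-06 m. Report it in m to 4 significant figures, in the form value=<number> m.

Intermediates appear rounded, and each operation carries full precision. Rounded just once: four significant figures.
Convert: Hardness H = 46.12 HV × 9.807 MPa/HV = 452.3 MPa = 4.523e+08 Pa.
Convert: Contact area A = π·d²/4 = π·(0.01083 m)²/4 = 9.212e-05 m².
Collected in SI base units: W = 76.44 N, H = 4.523e+08 Pa, K = 1.739e-06.
Allowed volume V_lim = h_lim·A = 6.757e-06 · 9.212e-05 = 6.224e-10 m³.
So the life L = V_lim·H/(K·W) = 6.224e-10 · 4.523e+08 / (1.739e-06 · 76.44) = 2118 m.

value=2118 m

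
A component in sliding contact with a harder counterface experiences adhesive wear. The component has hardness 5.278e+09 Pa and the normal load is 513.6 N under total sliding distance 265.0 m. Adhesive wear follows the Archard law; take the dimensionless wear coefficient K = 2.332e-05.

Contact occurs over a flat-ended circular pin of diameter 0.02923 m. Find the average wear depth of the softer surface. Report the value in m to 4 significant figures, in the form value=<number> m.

Every step runs at full precision. Displayed values are rounded — rounded once at the end: 4 significant digits.
Convert: Contact area A = π·d²/4 = π·(0.02923 m)²/4 = 6.710e-04 m².
As SI base values: W = 513.6 N, H = 5.278e+09 Pa, K = 2.332e-05.
Wear volume V = K·W·L/H = 2.332e-05 · 513.6 · 265.0 / 5.278e+09 = 6.014e-10 m³.
Depth of wear h = V/A = 6.014e-10 / 6.710e-04 = 8.962e-07 m.

value=8.962e-07 m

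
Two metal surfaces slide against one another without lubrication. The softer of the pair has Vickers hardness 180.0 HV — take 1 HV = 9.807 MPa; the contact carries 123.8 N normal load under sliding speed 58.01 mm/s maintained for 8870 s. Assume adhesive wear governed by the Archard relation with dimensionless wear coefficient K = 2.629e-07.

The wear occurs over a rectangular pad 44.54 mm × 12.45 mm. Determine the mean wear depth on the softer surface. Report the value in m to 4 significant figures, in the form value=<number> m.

Quoted intermediates are rounded — every step runs at full precision, and a single final rounding to four significant digits.
Sliding speed v = 58.01 mm/s = 0.05801 m/s. The distance L = v·t = 0.05801 m/s × 8870 s = 514.5 m.
Hardness H = 180.0 HV × 9.807 MPa/HV = 1765 MPa = 1.765e+09 Pa.
Pad sides 44.54 mm × 12.45 mm = 0.04454 m × 0.01245 m. Contact area A = 0.04454 m × 0.01245 m = 5.545e-04 m².
SI base units throughout: W = 123.8 N, H = 1.765e+09 Pa, K = 2.629e-07.
Worn volume V = K·W·L/H = 2.629e-07 · 123.8 · 514.5 / 1.765e+09 = 9.487e-12 m³.
Wear depth h = V/A = 9.487e-12 / 5.545e-04 = 1.711e-08 m.

value=1.711e-08 m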